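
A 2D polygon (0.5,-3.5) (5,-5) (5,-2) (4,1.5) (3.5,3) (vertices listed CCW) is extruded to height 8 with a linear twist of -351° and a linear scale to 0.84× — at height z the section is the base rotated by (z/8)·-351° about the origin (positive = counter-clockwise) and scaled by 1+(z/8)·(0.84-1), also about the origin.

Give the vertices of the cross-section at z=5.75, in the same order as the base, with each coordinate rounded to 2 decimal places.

t = z/height = 5.75/8 = 0.71875
s = 1 + (scale-1)·z/height = 1 + (0.84-1)·5.75/8 = 0.885000
θ = twist·z/height = -351°·5.75/8 = -252.2813° = -4.403138 rad
cos θ = -0.304345, sin θ = 0.952562 (intermediates below are computed at full precision and shown rounded to 5 d.p.)
v1: (0.5,-3.5) → rotate → (3.18179,1.54149) → ×s → (2.81589,1.36422) → (2.82,1.36)
v2: (5,-5) → rotate → (3.24109,6.28453) → ×s → (2.86836,5.56181) → (2.87,5.56)
v3: (5,-2) → rotate → (0.38340,5.37150) → ×s → (0.33931,4.75378) → (0.34,4.75)
v4: (4,1.5) → rotate → (-2.64622,3.35373) → ×s → (-2.34191,2.96805) → (-2.34,2.97)
v5: (3.5,3) → rotate → (-3.92289,2.42093) → ×s → (-3.47176,2.14253) → (-3.47,2.14)

Cross-section at z=5.75: (2.82,1.36) (2.87,5.56) (0.34,4.75) (-2.34,2.97) (-3.47,2.14)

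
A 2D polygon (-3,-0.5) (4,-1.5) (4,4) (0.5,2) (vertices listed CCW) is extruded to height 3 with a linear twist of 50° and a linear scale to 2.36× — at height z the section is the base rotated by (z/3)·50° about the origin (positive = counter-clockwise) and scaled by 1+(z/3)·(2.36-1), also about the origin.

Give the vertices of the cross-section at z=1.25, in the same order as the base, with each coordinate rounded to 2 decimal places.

Cross-section at z=1.25: (-4.11,-2.40) (6.69,0.03) (3.63,8.09) (-0.38,3.21)

t = z/height = 1.25/3 = 0.416667
s = 1 + (scale-1)·z/height = 1 + (2.36-1)·1.25/3 = 1.566667
θ = twist·z/height = 50°·1.25/3 = 20.8333° = 0.363610 rad
cos θ = 0.934619, sin θ = 0.355651 (intermediates below are computed at full precision and shown rounded to 5 d.p.)
v1: (-3,-0.5) → rotate → (-2.62603,-1.53426) → ×s → (-4.11412,-2.40368) → (-4.11,-2.40)
v2: (4,-1.5) → rotate → (4.27195,0.02067) → ×s → (6.69272,0.03239) → (6.69,0.03)
v3: (4,4) → rotate → (2.31587,5.16108) → ×s → (3.62820,8.08569) → (3.63,8.09)
v4: (0.5,2) → rotate → (-0.24399,2.04706) → ×s → (-0.38225,3.20707) → (-0.38,3.21)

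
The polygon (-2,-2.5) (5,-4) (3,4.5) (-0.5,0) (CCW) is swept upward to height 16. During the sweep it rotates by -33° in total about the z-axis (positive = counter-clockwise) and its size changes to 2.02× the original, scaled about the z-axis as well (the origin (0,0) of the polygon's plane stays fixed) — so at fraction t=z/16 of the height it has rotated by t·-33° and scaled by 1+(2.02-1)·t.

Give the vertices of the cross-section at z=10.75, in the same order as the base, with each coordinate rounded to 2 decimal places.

Cross-section at z=10.75: (-4.71,-2.63) (5.26,-9.42) (7.54,5.12) (-0.78,0.32)

t = z/height = 10.75/16 = 0.671875
s = 1 + (scale-1)·z/height = 1 + (2.02-1)·10.75/16 = 1.685313
θ = twist·z/height = -33°·10.75/16 = -22.1719° = -0.386972 rad
cos θ = 0.926056, sin θ = -0.377386 (intermediates below are computed at full precision and shown rounded to 5 d.p.)
v1: (-2,-2.5) → rotate → (-2.79558,-1.56037) → ×s → (-4.71142,-2.62971) → (-4.71,-2.63)
v2: (5,-4) → rotate → (3.12073,-5.59116) → ×s → (5.25941,-9.42284) → (5.26,-9.42)
v3: (3,4.5) → rotate → (4.47641,3.03509) → ×s → (7.54414,5.11508) → (7.54,5.12)
v4: (-0.5,0) → rotate → (-0.46303,0.18869) → ×s → (-0.78035,0.31801) → (-0.78,0.32)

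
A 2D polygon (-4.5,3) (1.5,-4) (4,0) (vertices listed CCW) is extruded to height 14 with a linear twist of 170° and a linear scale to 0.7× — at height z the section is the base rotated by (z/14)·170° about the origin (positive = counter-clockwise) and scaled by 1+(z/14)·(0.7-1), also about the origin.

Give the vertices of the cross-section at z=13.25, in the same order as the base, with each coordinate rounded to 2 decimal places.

t = z/height = 13.25/14 = 0.946429
s = 1 + (scale-1)·z/height = 1 + (0.7-1)·13.25/14 = 0.716071
θ = twist·z/height = 170°·13.25/14 = 160.8929° = 2.808110 rad
cos θ = -0.944908, sin θ = 0.327336 (intermediates below are computed at full precision and shown rounded to 5 d.p.)
v1: (-4.5,3) → rotate → (3.27008,-4.30773) → ×s → (2.34161,-3.08465) → (2.34,-3.08)
v2: (1.5,-4) → rotate → (-0.10802,4.27064) → ×s → (-0.07735,3.05808) → (-0.08,3.06)
v3: (4,0) → rotate → (-3.77963,1.30934) → ×s → (-2.70649,0.93758) → (-2.71,0.94)

Cross-section at z=13.25: (2.34,-3.08) (-0.08,3.06) (-2.71,0.94)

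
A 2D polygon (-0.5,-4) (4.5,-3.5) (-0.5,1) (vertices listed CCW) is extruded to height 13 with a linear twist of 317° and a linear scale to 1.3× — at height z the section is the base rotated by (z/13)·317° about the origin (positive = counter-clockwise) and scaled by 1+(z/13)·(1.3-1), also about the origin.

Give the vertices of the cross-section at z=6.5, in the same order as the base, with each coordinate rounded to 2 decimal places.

t = z/height = 6.5/13 = 0.5
s = 1 + (scale-1)·z/height = 1 + (1.3-1)·6.5/13 = 1.150000
θ = twist·z/height = 317°·6.5/13 = 158.5000° = 2.766347 rad
cos θ = -0.930418, sin θ = 0.366501 (intermediates below are computed at full precision and shown rounded to 5 d.p.)
v1: (-0.5,-4) → rotate → (1.93121,3.53842) → ×s → (2.22090,4.06918) → (2.22,4.07)
v2: (4.5,-3.5) → rotate → (-2.90412,4.90572) → ×s → (-3.33974,5.64157) → (-3.34,5.64)
v3: (-0.5,1) → rotate → (0.09871,-1.11367) → ×s → (0.11351,-1.28072) → (0.11,-1.28)

Cross-section at z=6.5: (2.22,4.07) (-3.34,5.64) (0.11,-1.28)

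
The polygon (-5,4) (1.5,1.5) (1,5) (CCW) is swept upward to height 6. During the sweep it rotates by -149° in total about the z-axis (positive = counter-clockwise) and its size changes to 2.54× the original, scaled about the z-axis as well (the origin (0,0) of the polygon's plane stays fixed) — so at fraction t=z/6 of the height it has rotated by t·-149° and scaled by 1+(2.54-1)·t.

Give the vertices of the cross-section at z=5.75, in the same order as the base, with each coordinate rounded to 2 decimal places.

Cross-section at z=5.75: (15.85,-0.40) (-0.71,-5.20) (5.51,-11.36)

t = z/height = 5.75/6 = 0.958333
s = 1 + (scale-1)·z/height = 1 + (2.54-1)·5.75/6 = 2.475833
θ = twist·z/height = -149°·5.75/6 = -142.7917° = -2.492185 rad
cos θ = -0.796442, sin θ = -0.604715 (intermediates below are computed at full precision and shown rounded to 5 d.p.)
v1: (-5,4) → rotate → (6.40107,-0.16219) → ×s → (15.84798,-0.40156) → (15.85,-0.40)
v2: (1.5,1.5) → rotate → (-0.28759,-2.10174) → ×s → (-0.71203,-5.20355) → (-0.71,-5.20)
v3: (1,5) → rotate → (2.22713,-4.58692) → ×s → (5.51401,-11.35646) → (5.51,-11.36)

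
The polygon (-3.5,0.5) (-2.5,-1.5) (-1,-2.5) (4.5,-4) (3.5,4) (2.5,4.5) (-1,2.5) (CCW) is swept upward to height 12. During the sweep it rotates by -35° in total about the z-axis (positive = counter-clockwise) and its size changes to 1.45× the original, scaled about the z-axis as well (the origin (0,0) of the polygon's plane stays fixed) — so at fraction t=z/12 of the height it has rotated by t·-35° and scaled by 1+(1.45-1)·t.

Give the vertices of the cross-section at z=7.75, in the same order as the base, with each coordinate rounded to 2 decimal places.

t = z/height = 7.75/12 = 0.645833
s = 1 + (scale-1)·z/height = 1 + (1.45-1)·7.75/12 = 1.290625
θ = twist·z/height = -35°·7.75/12 = -22.6042° = -0.394517 rad
cos θ = 0.923182, sin θ = -0.384362 (intermediates below are computed at full precision and shown rounded to 5 d.p.)
v1: (-3.5,0.5) → rotate → (-3.03896,1.80686) → ×s → (-3.92215,2.33198) → (-3.92,2.33)
v2: (-2.5,-1.5) → rotate → (-2.88450,-0.42387) → ×s → (-3.72281,-0.54705) → (-3.72,-0.55)
v3: (-1,-2.5) → rotate → (-1.88409,-1.92359) → ×s → (-2.43165,-2.48264) → (-2.43,-2.48)
v4: (4.5,-4) → rotate → (2.61687,-5.42236) → ×s → (3.37740,-6.99823) → (3.38,-7.00)
v5: (3.5,4) → rotate → (4.76859,2.34746) → ×s → (6.15446,3.02969) → (6.15,3.03)
v6: (2.5,4.5) → rotate → (4.03759,3.19341) → ×s → (5.21101,4.12150) → (5.21,4.12)
v7: (-1,2.5) → rotate → (0.03772,2.69232) → ×s → (0.04869,3.47477) → (0.05,3.47)

Cross-section at z=7.75: (-3.92,2.33) (-3.72,-0.55) (-2.43,-2.48) (3.38,-7.00) (6.15,3.03) (5.21,4.12) (0.05,3.47)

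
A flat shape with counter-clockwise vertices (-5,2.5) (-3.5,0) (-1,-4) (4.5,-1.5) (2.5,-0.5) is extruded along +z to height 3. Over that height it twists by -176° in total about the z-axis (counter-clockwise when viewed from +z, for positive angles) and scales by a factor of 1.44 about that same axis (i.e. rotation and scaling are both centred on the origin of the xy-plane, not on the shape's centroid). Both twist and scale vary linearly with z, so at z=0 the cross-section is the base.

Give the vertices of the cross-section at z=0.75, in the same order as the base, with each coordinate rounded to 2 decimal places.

t = z/height = 0.75/3 = 0.25
s = 1 + (scale-1)·z/height = 1 + (1.44-1)·0.75/3 = 1.110000
θ = twist·z/height = -176°·0.75/3 = -44.0000° = -0.767945 rad
cos θ = 0.719340, sin θ = -0.694658 (intermediates below are computed at full precision and shown rounded to 5 d.p.)
v1: (-5,2.5) → rotate → (-1.86005,5.27164) → ×s → (-2.06466,5.85152) → (-2.06,5.85)
v2: (-3.5,0) → rotate → (-2.51769,2.43130) → ×s → (-2.79464,2.69875) → (-2.79,2.70)
v3: (-1,-4) → rotate → (-3.49797,-2.18270) → ×s → (-3.88275,-2.42280) → (-3.88,-2.42)
v4: (4.5,-1.5) → rotate → (2.19504,-4.20497) → ×s → (2.43650,-4.66752) → (2.44,-4.67)
v5: (2.5,-0.5) → rotate → (1.45102,-2.09632) → ×s → (1.61063,-2.32691) → (1.61,-2.33)

Cross-section at z=0.75: (-2.06,5.85) (-2.79,2.70) (-3.88,-2.42) (2.44,-4.67) (1.61,-2.33)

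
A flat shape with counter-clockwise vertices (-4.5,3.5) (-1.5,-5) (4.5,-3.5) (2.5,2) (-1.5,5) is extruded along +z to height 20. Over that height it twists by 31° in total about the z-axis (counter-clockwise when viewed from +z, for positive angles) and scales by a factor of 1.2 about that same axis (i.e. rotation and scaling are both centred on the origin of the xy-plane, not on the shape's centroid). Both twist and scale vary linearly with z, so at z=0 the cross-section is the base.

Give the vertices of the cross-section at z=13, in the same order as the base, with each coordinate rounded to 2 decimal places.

Cross-section at z=13: (-6.14,1.96) (0.36,-5.89) (6.14,-1.96) (1.87,3.09) (-3.54,4.72)

t = z/height = 13/20 = 0.65
s = 1 + (scale-1)·z/height = 1 + (1.2-1)·13/20 = 1.130000
θ = twist·z/height = 31°·13/20 = 20.1500° = 0.351684 rad
cos θ = 0.938794, sin θ = 0.344479 (intermediates below are computed at full precision and shown rounded to 5 d.p.)
v1: (-4.5,3.5) → rotate → (-5.43025,1.73562) → ×s → (-6.13618,1.96125) → (-6.14,1.96)
v2: (-1.5,-5) → rotate → (0.31420,-5.21069) → ×s → (0.35505,-5.88808) → (0.36,-5.89)
v3: (4.5,-3.5) → rotate → (5.43025,-1.73562) → ×s → (6.13618,-1.96125) → (6.14,-1.96)
v4: (2.5,2) → rotate → (1.65803,2.73879) → ×s → (1.87357,3.09483) → (1.87,3.09)
v5: (-1.5,5) → rotate → (-3.13059,4.17725) → ×s → (-3.53756,4.72029) → (-3.54,4.72)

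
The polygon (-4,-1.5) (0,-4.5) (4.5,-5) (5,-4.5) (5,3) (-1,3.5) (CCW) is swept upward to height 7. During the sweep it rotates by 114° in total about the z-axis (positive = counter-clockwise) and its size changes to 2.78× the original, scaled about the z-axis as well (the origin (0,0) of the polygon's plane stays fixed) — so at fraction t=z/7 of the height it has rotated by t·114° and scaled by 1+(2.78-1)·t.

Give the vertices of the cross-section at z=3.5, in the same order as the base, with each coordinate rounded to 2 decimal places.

Cross-section at z=3.5: (-1.74,-7.88) (7.13,-4.63) (12.56,1.99) (12.28,3.29) (0.39,11.01) (-6.58,2.02)

t = z/height = 3.5/7 = 0.5
s = 1 + (scale-1)·z/height = 1 + (2.78-1)·3.5/7 = 1.890000
θ = twist·z/height = 114°·3.5/7 = 57.0000° = 0.994838 rad
cos θ = 0.544639, sin θ = 0.838671 (intermediates below are computed at full precision and shown rounded to 5 d.p.)
v1: (-4,-1.5) → rotate → (-0.92055,-4.17164) → ×s → (-1.73984,-7.88440) → (-1.74,-7.88)
v2: (0,-4.5) → rotate → (3.77402,-2.45088) → ×s → (7.13289,-4.63215) → (7.13,-4.63)
v3: (4.5,-5) → rotate → (6.64423,1.05082) → ×s → (12.55759,1.98605) → (12.56,1.99)
v4: (5,-4.5) → rotate → (6.49721,1.74248) → ×s → (12.27973,3.29328) → (12.28,3.29)
v5: (5,3) → rotate → (0.20718,5.82727) → ×s → (0.39158,11.01354) → (0.39,11.01)
v6: (-1,3.5) → rotate → (-3.47999,1.06757) → ×s → (-6.57717,2.01770) → (-6.58,2.02)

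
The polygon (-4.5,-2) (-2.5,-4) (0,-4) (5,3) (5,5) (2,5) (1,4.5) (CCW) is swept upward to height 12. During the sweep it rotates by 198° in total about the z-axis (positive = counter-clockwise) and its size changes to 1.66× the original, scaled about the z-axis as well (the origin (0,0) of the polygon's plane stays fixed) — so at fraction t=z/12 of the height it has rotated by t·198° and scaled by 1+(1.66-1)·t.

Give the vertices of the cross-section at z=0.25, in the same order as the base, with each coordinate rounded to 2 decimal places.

t = z/height = 0.25/12 = 0.0208333
s = 1 + (scale-1)·z/height = 1 + (1.66-1)·0.25/12 = 1.013750
θ = twist·z/height = 198°·0.25/12 = 4.1250° = 0.071995 rad
cos θ = 0.997409, sin θ = 0.071933 (intermediates below are computed at full precision and shown rounded to 5 d.p.)
v1: (-4.5,-2) → rotate → (-4.34448,-2.31852) → ×s → (-4.40421,-2.35040) → (-4.40,-2.35)
v2: (-2.5,-4) → rotate → (-2.20579,-4.16947) → ×s → (-2.23612,-4.22680) → (-2.24,-4.23)
v3: (0,-4) → rotate → (0.28773,-3.98964) → ×s → (0.29169,-4.04450) → (0.29,-4.04)
v4: (5,3) → rotate → (4.77125,3.35189) → ×s → (4.83685,3.39798) → (4.84,3.40)
v5: (5,5) → rotate → (4.62738,5.34671) → ×s → (4.69101,5.42023) → (4.69,5.42)
v6: (2,5) → rotate → (1.63516,5.13091) → ×s → (1.65764,5.20146) → (1.66,5.20)
v7: (1,4.5) → rotate → (0.67371,4.56028) → ×s → (0.68298,4.62298) → (0.68,4.62)

Cross-section at z=0.25: (-4.40,-2.35) (-2.24,-4.23) (0.29,-4.04) (4.84,3.40) (4.69,5.42) (1.66,5.20) (0.68,4.62)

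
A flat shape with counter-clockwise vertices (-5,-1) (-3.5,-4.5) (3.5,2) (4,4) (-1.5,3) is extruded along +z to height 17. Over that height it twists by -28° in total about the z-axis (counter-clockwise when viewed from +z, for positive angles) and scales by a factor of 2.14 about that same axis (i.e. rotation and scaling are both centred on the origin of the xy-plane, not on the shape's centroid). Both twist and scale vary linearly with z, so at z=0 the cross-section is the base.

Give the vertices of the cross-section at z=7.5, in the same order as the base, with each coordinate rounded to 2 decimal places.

Cross-section at z=7.5: (-7.66,0.14) (-6.59,-5.48) (5.78,1.81) (7.16,4.59) (-1.24,4.89)

t = z/height = 7.5/17 = 0.441176
s = 1 + (scale-1)·z/height = 1 + (2.14-1)·7.5/17 = 1.502941
θ = twist·z/height = -28°·7.5/17 = -12.3529° = -0.215599 rad
cos θ = 0.976848, sin θ = -0.213933 (intermediates below are computed at full precision and shown rounded to 5 d.p.)
v1: (-5,-1) → rotate → (-5.09817,0.09282) → ×s → (-7.66226,0.13950) → (-7.66,0.14)
v2: (-3.5,-4.5) → rotate → (-4.38167,-3.64705) → ×s → (-6.58539,-5.48130) → (-6.59,-5.48)
v3: (3.5,2) → rotate → (3.84684,1.20493) → ×s → (5.78157,1.81094) → (5.78,1.81)
v4: (4,4) → rotate → (4.76313,3.05166) → ×s → (7.15870,4.58647) → (7.16,4.59)
v5: (-1.5,3) → rotate → (-0.82347,3.25144) → ×s → (-1.23763,4.88673) → (-1.24,4.89)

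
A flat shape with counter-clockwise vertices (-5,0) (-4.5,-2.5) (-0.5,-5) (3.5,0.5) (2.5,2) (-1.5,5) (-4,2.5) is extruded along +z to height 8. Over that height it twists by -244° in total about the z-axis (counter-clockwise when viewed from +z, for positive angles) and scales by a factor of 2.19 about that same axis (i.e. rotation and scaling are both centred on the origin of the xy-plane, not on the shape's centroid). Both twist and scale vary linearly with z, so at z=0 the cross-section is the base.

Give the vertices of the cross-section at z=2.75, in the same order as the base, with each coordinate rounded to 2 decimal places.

Cross-section at z=2.75: (-0.75,7.01) (-4.18,5.93) (-7.08,-0.05) (1.23,-4.83) (3.18,-3.20) (6.78,2.85) (2.90,5.98)

t = z/height = 2.75/8 = 0.34375
s = 1 + (scale-1)·z/height = 1 + (2.19-1)·2.75/8 = 1.409063
θ = twist·z/height = -244°·2.75/8 = -83.8750° = -1.463895 rad
cos θ = 0.106698, sin θ = -0.994291 (intermediates below are computed at full precision and shown rounded to 5 d.p.)
v1: (-5,0) → rotate → (-0.53349,4.97146) → ×s → (-0.75172,7.00509) → (-0.75,7.01)
v2: (-4.5,-2.5) → rotate → (-2.96587,4.20757) → ×s → (-4.17910,5.92872) → (-4.18,5.93)
v3: (-0.5,-5) → rotate → (-5.02481,-0.03634) → ×s → (-7.08027,-0.05121) → (-7.08,-0.05)
v4: (3.5,0.5) → rotate → (0.87059,-3.42667) → ×s → (1.22671,-4.82839) → (1.23,-4.83)
v5: (2.5,2) → rotate → (2.25533,-2.27233) → ×s → (3.17790,-3.20186) → (3.18,-3.20)
v6: (-1.5,5) → rotate → (4.81141,2.02493) → ×s → (6.77958,2.85325) → (6.78,2.85)
v7: (-4,2.5) → rotate → (2.05894,4.24391) → ×s → (2.90117,5.97994) → (2.90,5.98)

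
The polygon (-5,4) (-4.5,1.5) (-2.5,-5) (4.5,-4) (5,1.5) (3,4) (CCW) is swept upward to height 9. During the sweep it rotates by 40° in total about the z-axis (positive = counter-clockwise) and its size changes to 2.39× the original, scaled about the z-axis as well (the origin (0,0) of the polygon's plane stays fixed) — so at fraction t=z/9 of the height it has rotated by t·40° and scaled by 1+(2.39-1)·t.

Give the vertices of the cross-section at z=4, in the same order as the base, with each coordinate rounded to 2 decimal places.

t = z/height = 4/9 = 0.444444
s = 1 + (scale-1)·z/height = 1 + (2.39-1)·4/9 = 1.617778
θ = twist·z/height = 40°·4/9 = 17.7778° = 0.310281 rad
cos θ = 0.952248, sin θ = 0.305326 (intermediates below are computed at full precision and shown rounded to 5 d.p.)
v1: (-5,4) → rotate → (-5.98254,2.28236) → ×s → (-9.67843,3.69235) → (-9.68,3.69)
v2: (-4.5,1.5) → rotate → (-4.74310,0.05440) → ×s → (-7.67329,0.08801) → (-7.67,0.09)
v3: (-2.5,-5) → rotate → (-0.85399,-5.52455) → ×s → (-1.38157,-8.93750) → (-1.38,-8.94)
v4: (4.5,-4) → rotate → (5.50642,-2.43502) → ×s → (8.90816,-3.93933) → (8.91,-3.94)
v5: (5,1.5) → rotate → (4.30325,2.95500) → ×s → (6.96170,4.78054) → (6.96,4.78)
v6: (3,4) → rotate → (1.63544,4.72497) → ×s → (2.64578,7.64395) → (2.65,7.64)

Cross-section at z=4: (-9.68,3.69) (-7.67,0.09) (-1.38,-8.94) (8.91,-3.94) (6.96,4.78) (2.65,7.64)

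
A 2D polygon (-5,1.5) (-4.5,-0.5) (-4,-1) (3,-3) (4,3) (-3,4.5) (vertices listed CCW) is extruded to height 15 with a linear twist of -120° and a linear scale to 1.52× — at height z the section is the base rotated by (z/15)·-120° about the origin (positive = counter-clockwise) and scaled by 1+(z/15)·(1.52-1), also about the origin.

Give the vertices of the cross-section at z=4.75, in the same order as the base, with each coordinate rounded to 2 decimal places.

t = z/height = 4.75/15 = 0.316667
s = 1 + (scale-1)·z/height = 1 + (1.52-1)·4.75/15 = 1.164667
θ = twist·z/height = -120°·4.75/15 = -38.0000° = -0.663225 rad
cos θ = 0.788011, sin θ = -0.615661 (intermediates below are computed at full precision and shown rounded to 5 d.p.)
v1: (-5,1.5) → rotate → (-3.01656,4.26032) → ×s → (-3.51329,4.96186) → (-3.51,4.96)
v2: (-4.5,-0.5) → rotate → (-3.85388,2.37647) → ×s → (-4.48848,2.76780) → (-4.49,2.77)
v3: (-4,-1) → rotate → (-3.76770,1.67464) → ×s → (-4.38812,1.95039) → (-4.39,1.95)
v4: (3,-3) → rotate → (0.51705,-4.21102) → ×s → (0.60219,-4.90443) → (0.60,-4.90)
v5: (4,3) → rotate → (4.99903,-0.09861) → ×s → (5.82220,-0.11485) → (5.82,-0.11)
v6: (-3,4.5) → rotate → (0.40644,5.39303) → ×s → (0.47337,6.28109) → (0.47,6.28)

Cross-section at z=4.75: (-3.51,4.96) (-4.49,2.77) (-4.39,1.95) (0.60,-4.90) (5.82,-0.11) (0.47,6.28)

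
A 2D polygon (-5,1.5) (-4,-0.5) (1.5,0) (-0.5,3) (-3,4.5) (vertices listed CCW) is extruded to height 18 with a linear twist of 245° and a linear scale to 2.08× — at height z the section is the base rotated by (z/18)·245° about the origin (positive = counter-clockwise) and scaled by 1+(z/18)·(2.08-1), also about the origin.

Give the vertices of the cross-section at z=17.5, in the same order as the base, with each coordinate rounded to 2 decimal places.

Cross-section at z=17.5: (8.02,7.09) (3.45,7.51) (-1.62,-2.61) (5.77,-2.37) (11.08,0.36)

t = z/height = 17.5/18 = 0.972222
s = 1 + (scale-1)·z/height = 1 + (2.08-1)·17.5/18 = 2.050000
θ = twist·z/height = 245°·17.5/18 = 238.1944° = 4.157277 rad
cos θ = -0.527038, sin θ = -0.849842 (intermediates below are computed at full precision and shown rounded to 5 d.p.)
v1: (-5,1.5) → rotate → (3.90995,3.45865) → ×s → (8.01540,7.09023) → (8.02,7.09)
v2: (-4,-0.5) → rotate → (1.68323,3.66289) → ×s → (3.45063,7.50892) → (3.45,7.51)
v3: (1.5,0) → rotate → (-0.79056,-1.27476) → ×s → (-1.62064,-2.61326) → (-1.62,-2.61)
v4: (-0.5,3) → rotate → (2.81304,-1.15619) → ×s → (5.76674,-2.37020) → (5.77,-2.37)
v5: (-3,4.5) → rotate → (5.40540,0.17785) → ×s → (11.08107,0.36460) → (11.08,0.36)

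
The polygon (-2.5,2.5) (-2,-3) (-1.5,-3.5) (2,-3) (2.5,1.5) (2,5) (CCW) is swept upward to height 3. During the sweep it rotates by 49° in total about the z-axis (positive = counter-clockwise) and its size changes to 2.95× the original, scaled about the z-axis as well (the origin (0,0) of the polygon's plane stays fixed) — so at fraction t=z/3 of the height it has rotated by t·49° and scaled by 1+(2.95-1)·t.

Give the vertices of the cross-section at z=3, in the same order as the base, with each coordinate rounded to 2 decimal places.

t = z/height = 3/3 = 1
s = 1 + (scale-1)·z/height = 1 + (2.95-1)·3/3 = 2.950000
θ = twist·z/height = 49°·3/3 = 49.0000° = 0.855211 rad
cos θ = 0.656059, sin θ = 0.754710 (intermediates below are computed at full precision and shown rounded to 5 d.p.)
v1: (-2.5,2.5) → rotate → (-3.52692,-0.24663) → ×s → (-10.40442,-0.72755) → (-10.40,-0.73)
v2: (-2,-3) → rotate → (0.95201,-3.47760) → ×s → (2.80843,-10.25891) → (2.81,-10.26)
v3: (-1.5,-3.5) → rotate → (1.65739,-3.42827) → ×s → (4.88932,-10.11340) → (4.89,-10.11)
v4: (2,-3) → rotate → (3.57625,-0.45876) → ×s → (10.54993,-1.35334) → (10.55,-1.35)
v5: (2.5,1.5) → rotate → (0.50808,2.87086) → ×s → (1.49885,8.46904) → (1.50,8.47)
v6: (2,5) → rotate → (-2.46143,4.78971) → ×s → (-7.26122,14.12966) → (-7.26,14.13)

Cross-section at z=3: (-10.40,-0.73) (2.81,-10.26) (4.89,-10.11) (10.55,-1.35) (1.50,8.47) (-7.26,14.13)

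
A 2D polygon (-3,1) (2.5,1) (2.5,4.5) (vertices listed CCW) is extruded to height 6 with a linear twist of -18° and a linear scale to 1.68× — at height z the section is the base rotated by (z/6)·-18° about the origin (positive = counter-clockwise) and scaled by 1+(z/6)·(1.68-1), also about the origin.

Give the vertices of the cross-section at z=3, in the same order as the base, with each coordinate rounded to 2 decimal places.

Cross-section at z=3: (-3.76,1.95) (3.52,0.80) (4.25,5.43)

t = z/height = 3/6 = 0.5
s = 1 + (scale-1)·z/height = 1 + (1.68-1)·3/6 = 1.340000
θ = twist·z/height = -18°·3/6 = -9.0000° = -0.157080 rad
cos θ = 0.987688, sin θ = -0.156434 (intermediates below are computed at full precision and shown rounded to 5 d.p.)
v1: (-3,1) → rotate → (-2.80663,1.45699) → ×s → (-3.76088,1.95237) → (-3.76,1.95)
v2: (2.5,1) → rotate → (2.62566,0.59660) → ×s → (3.51838,0.79945) → (3.52,0.80)
v3: (2.5,4.5) → rotate → (3.17318,4.05351) → ×s → (4.25206,5.43171) → (4.25,5.43)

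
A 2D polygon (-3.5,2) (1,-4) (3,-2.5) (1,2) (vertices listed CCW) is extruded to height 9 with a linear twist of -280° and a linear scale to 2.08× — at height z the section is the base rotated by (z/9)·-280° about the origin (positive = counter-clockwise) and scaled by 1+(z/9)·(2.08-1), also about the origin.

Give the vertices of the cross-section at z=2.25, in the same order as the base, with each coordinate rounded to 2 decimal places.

Cross-section at z=2.25: (0.87,5.05) (-4.34,-2.93) (-1.68,-4.67) (2.82,-0.32)

t = z/height = 2.25/9 = 0.25
s = 1 + (scale-1)·z/height = 1 + (2.08-1)·2.25/9 = 1.270000
θ = twist·z/height = -280°·2.25/9 = -70.0000° = -1.221730 rad
cos θ = 0.342020, sin θ = -0.939693 (intermediates below are computed at full precision and shown rounded to 5 d.p.)
v1: (-3.5,2) → rotate → (0.68231,3.97296) → ×s → (0.86654,5.04566) → (0.87,5.05)
v2: (1,-4) → rotate → (-3.41675,-2.30777) → ×s → (-4.33927,-2.93087) → (-4.34,-2.93)
v3: (3,-2.5) → rotate → (-1.32317,-3.67413) → ×s → (-1.68043,-4.66614) → (-1.68,-4.67)
v4: (1,2) → rotate → (2.22141,-0.25565) → ×s → (2.82118,-0.32468) → (2.82,-0.32)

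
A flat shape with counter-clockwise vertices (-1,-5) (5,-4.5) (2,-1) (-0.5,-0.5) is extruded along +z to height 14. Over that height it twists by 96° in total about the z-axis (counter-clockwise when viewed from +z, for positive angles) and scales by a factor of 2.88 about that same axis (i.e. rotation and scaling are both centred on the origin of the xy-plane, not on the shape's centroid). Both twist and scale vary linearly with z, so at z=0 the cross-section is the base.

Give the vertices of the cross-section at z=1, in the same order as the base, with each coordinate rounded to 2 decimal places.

Cross-section at z=1: (-0.45,-5.77) (6.24,-4.39) (2.39,-0.86) (-0.50,-0.63)

t = z/height = 1/14 = 0.0714286
s = 1 + (scale-1)·z/height = 1 + (2.88-1)·1/14 = 1.134286
θ = twist·z/height = 96°·1/14 = 6.8571° = 0.119680 rad
cos θ = 0.992847, sin θ = 0.119394 (intermediates below are computed at full precision and shown rounded to 5 d.p.)
v1: (-1,-5) → rotate → (-0.39588,-5.08363) → ×s → (-0.44904,-5.76629) → (-0.45,-5.77)
v2: (5,-4.5) → rotate → (5.50151,-3.87084) → ×s → (6.24028,-4.39064) → (6.24,-4.39)
v3: (2,-1) → rotate → (2.10509,-0.75406) → ×s → (2.38777,-0.85532) → (2.39,-0.86)
v4: (-0.5,-0.5) → rotate → (-0.43673,-0.55612) → ×s → (-0.49537,-0.63080) → (-0.50,-0.63)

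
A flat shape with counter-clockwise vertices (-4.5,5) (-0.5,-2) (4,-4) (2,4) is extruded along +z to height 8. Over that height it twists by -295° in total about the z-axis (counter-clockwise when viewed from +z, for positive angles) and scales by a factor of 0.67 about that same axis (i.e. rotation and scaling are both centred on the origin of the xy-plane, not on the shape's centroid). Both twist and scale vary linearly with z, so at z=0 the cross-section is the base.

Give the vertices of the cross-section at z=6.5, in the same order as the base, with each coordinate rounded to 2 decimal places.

Cross-section at z=6.5: (-1.50,-4.69) (1.45,0.42) (1.05,4.00) (-3.27,-0.21)

t = z/height = 6.5/8 = 0.8125
s = 1 + (scale-1)·z/height = 1 + (0.67-1)·6.5/8 = 0.731875
θ = twist·z/height = -295°·6.5/8 = -239.6875° = -4.183336 rad
cos θ = -0.504716, sin θ = 0.863285 (intermediates below are computed at full precision and shown rounded to 5 d.p.)
v1: (-4.5,5) → rotate → (-2.04521,-6.40836) → ×s → (-1.49683,-4.69012) → (-1.50,-4.69)
v2: (-0.5,-2) → rotate → (1.97893,0.57779) → ×s → (1.44833,0.42287) → (1.45,0.42)
v3: (4,-4) → rotate → (1.43428,5.47201) → ×s → (1.04971,4.00482) → (1.05,4.00)
v4: (2,4) → rotate → (-4.46257,-0.29229) → ×s → (-3.26605,-0.21392) → (-3.27,-0.21)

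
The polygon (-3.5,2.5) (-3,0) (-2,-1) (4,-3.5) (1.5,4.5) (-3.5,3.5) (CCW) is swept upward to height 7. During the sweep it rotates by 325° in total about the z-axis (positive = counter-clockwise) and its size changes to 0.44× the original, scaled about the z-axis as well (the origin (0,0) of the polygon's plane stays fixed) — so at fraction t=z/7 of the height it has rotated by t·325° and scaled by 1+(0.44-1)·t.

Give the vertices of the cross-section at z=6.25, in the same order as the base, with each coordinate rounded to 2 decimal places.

Cross-section at z=6.25: (0.57,2.07) (-0.52,1.41) (-0.81,0.77) (-0.95,-2.48) (2.37,0.07) (1.04,2.25)

t = z/height = 6.25/7 = 0.892857
s = 1 + (scale-1)·z/height = 1 + (0.44-1)·6.25/7 = 0.500000
θ = twist·z/height = 325°·6.25/7 = 290.1786° = 5.064571 rad
cos θ = 0.344947, sin θ = -0.938622 (intermediates below are computed at full precision and shown rounded to 5 d.p.)
v1: (-3.5,2.5) → rotate → (1.13924,4.14755) → ×s → (0.56962,2.07377) → (0.57,2.07)
v2: (-3,0) → rotate → (-1.03484,2.81587) → ×s → (-0.51742,1.40793) → (-0.52,1.41)
v3: (-2,-1) → rotate → (-1.62852,1.53230) → ×s → (-0.81426,0.76615) → (-0.81,0.77)
v4: (4,-3.5) → rotate → (-1.90539,-4.96180) → ×s → (-0.95269,-2.48090) → (-0.95,-2.48)
v5: (1.5,4.5) → rotate → (4.74122,0.14433) → ×s → (2.37061,0.07216) → (2.37,0.07)
v6: (-3.5,3.5) → rotate → (2.07786,4.49249) → ×s → (1.03893,2.24625) → (1.04,2.25)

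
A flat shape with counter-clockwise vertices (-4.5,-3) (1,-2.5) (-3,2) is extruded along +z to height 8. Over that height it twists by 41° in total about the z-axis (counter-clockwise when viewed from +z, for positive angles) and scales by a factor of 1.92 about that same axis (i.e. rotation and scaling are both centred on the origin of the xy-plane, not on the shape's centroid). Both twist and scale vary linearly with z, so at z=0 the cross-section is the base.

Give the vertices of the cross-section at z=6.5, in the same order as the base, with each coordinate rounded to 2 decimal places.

Cross-section at z=6.5: (-3.69,-8.70) (3.86,-2.69) (-6.30,0.04)

t = z/height = 6.5/8 = 0.8125
s = 1 + (scale-1)·z/height = 1 + (1.92-1)·6.5/8 = 1.747500
θ = twist·z/height = 41°·6.5/8 = 33.3125° = 0.581413 rad
cos θ = 0.835688, sin θ = 0.549205 (intermediates below are computed at full precision and shown rounded to 5 d.p.)
v1: (-4.5,-3) → rotate → (-2.11298,-4.97849) → ×s → (-3.69243,-8.69990) → (-3.69,-8.70)
v2: (1,-2.5) → rotate → (2.20870,-1.54001) → ×s → (3.85970,-2.69117) → (3.86,-2.69)
v3: (-3,2) → rotate → (-3.60547,0.02376) → ×s → (-6.30056,0.04152) → (-6.30,0.04)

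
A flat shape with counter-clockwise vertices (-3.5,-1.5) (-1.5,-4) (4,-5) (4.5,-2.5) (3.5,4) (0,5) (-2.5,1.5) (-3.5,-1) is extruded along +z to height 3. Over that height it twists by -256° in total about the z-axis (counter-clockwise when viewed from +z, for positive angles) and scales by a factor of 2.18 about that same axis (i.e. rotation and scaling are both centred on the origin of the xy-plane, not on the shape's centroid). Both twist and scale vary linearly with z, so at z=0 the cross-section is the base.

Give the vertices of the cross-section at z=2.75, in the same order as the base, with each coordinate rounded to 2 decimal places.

Cross-section at z=2.75: (6.76,-4.14) (8.60,2.27) (3.68,12.81) (-1.17,10.65) (-11.01,1.13) (-8.49,-6.02) (0.46,-6.05) (5.91,-4.74)

t = z/height = 2.75/3 = 0.916667
s = 1 + (scale-1)·z/height = 1 + (2.18-1)·2.75/3 = 2.081667
θ = twist·z/height = -256°·2.75/3 = -234.6667° = -4.095706 rad
cos θ = -0.578332, sin θ = 0.815801 (intermediates below are computed at full precision and shown rounded to 5 d.p.)
v1: (-3.5,-1.5) → rotate → (3.24787,-1.98781) → ×s → (6.76097,-4.13795) → (6.76,-4.14)
v2: (-1.5,-4) → rotate → (4.13070,1.08963) → ×s → (8.59875,2.26824) → (8.60,2.27)
v3: (4,-5) → rotate → (1.76568,6.15487) → ×s → (3.67555,12.81238) → (3.68,12.81)
v4: (4.5,-2.5) → rotate → (-0.56299,5.11694) → ×s → (-1.17196,10.65176) → (-1.17,10.65)
v5: (3.5,4) → rotate → (-5.28737,0.54198) → ×s → (-11.00654,1.12821) → (-11.01,1.13)
v6: (0,5) → rotate → (-4.07901,-2.89166) → ×s → (-8.49113,-6.01948) → (-8.49,-6.02)
v7: (-2.5,1.5) → rotate → (0.22213,-2.90700) → ×s → (0.46240,-6.05141) → (0.46,-6.05)
v8: (-3.5,-1) → rotate → (2.83996,-2.27697) → ×s → (5.91186,-4.73990) → (5.91,-4.74)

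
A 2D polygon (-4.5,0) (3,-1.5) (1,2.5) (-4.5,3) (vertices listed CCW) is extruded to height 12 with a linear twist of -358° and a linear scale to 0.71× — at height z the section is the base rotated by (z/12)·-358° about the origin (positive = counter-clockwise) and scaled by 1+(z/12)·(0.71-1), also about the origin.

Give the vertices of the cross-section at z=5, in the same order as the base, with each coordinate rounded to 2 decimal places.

t = z/height = 5/12 = 0.416667
s = 1 + (scale-1)·z/height = 1 + (0.71-1)·5/12 = 0.879167
θ = twist·z/height = -358°·5/12 = -149.1667° = -2.603449 rad
cos θ = -0.858662, sin θ = -0.512543 (intermediates below are computed at full precision and shown rounded to 5 d.p.)
v1: (-4.5,0) → rotate → (3.86398,2.30644) → ×s → (3.39708,2.02775) → (3.40,2.03)
v2: (3,-1.5) → rotate → (-3.34480,-0.24963) → ×s → (-2.94064,-0.21947) → (-2.94,-0.22)
v3: (1,2.5) → rotate → (0.42269,-2.65920) → ×s → (0.37162,-2.33788) → (0.37,-2.34)
v4: (-4.5,3) → rotate → (5.40161,-0.26954) → ×s → (4.74891,-0.23697) → (4.75,-0.24)

Cross-section at z=5: (3.40,2.03) (-2.94,-0.22) (0.37,-2.34) (4.75,-0.24)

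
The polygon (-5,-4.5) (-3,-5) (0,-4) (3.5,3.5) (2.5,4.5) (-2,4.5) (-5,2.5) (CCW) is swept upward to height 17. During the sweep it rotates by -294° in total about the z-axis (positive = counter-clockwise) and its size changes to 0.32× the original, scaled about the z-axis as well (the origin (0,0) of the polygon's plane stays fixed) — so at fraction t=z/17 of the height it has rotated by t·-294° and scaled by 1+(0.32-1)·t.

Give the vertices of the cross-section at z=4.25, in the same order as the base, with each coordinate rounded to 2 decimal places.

Cross-section at z=4.25: (-4.76,2.92) (-4.69,1.21) (-3.18,-0.94) (3.61,-1.96) (4.17,-0.93) (3.11,2.65) (0.81,4.57)

t = z/height = 4.25/17 = 0.25
s = 1 + (scale-1)·z/height = 1 + (0.32-1)·4.25/17 = 0.830000
θ = twist·z/height = -294°·4.25/17 = -73.5000° = -1.282817 rad
cos θ = 0.284015, sin θ = -0.958820 (intermediates below are computed at full precision and shown rounded to 5 d.p.)
v1: (-5,-4.5) → rotate → (-5.73477,3.51603) → ×s → (-4.75986,2.91830) → (-4.76,2.92)
v2: (-3,-5) → rotate → (-5.64614,1.45638) → ×s → (-4.68630,1.20880) → (-4.69,1.21)
v3: (0,-4) → rotate → (-3.83528,-1.13606) → ×s → (-3.18328,-0.94293) → (-3.18,-0.94)
v4: (3.5,3.5) → rotate → (4.34992,-2.36182) → ×s → (3.61044,-1.96031) → (3.61,-1.96)
v5: (2.5,4.5) → rotate → (5.02473,-1.11898) → ×s → (4.17052,-0.92875) → (4.17,-0.93)
v6: (-2,4.5) → rotate → (3.74666,3.19571) → ×s → (3.10973,2.65244) → (3.11,2.65)
v7: (-5,2.5) → rotate → (0.97697,5.50414) → ×s → (0.81089,4.56843) → (0.81,4.57)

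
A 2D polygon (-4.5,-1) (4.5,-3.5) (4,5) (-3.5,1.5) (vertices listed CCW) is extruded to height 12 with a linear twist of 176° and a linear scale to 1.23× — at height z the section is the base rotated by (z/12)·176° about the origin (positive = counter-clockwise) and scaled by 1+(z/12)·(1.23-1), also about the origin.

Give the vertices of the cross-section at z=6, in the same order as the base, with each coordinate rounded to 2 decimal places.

t = z/height = 6/12 = 0.5
s = 1 + (scale-1)·z/height = 1 + (1.23-1)·6/12 = 1.115000
θ = twist·z/height = 176°·6/12 = 88.0000° = 1.535890 rad
cos θ = 0.034899, sin θ = 0.999391 (intermediates below are computed at full precision and shown rounded to 5 d.p.)
v1: (-4.5,-1) → rotate → (0.84234,-4.53216) → ×s → (0.93921,-5.05336) → (0.94,-5.05)
v2: (4.5,-3.5) → rotate → (3.65492,4.37511) → ×s → (4.07523,4.87825) → (4.08,4.88)
v3: (4,5) → rotate → (-4.85736,4.17206) → ×s → (-5.41595,4.65185) → (-5.42,4.65)
v4: (-3.5,1.5) → rotate → (-1.62123,-3.44552) → ×s → (-1.80768,-3.84175) → (-1.81,-3.84)

Cross-section at z=6: (0.94,-5.05) (4.08,4.88) (-5.42,4.65) (-1.81,-3.84)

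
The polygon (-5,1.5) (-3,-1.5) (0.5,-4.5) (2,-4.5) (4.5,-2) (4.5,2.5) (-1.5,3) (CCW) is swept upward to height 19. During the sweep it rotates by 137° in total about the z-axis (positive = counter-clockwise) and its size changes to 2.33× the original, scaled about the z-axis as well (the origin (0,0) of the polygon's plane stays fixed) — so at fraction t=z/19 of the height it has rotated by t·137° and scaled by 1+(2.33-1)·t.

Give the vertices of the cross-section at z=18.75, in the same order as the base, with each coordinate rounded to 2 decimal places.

Cross-section at z=18.75: (5.76,-10.61) (7.37,-2.43) (6.51,8.20) (4.05,10.64) (-4.12,10.61) (-11.46,3.23) (-2.43,-7.37)

t = z/height = 18.75/19 = 0.986842
s = 1 + (scale-1)·z/height = 1 + (2.33-1)·18.75/19 = 2.312500
θ = twist·z/height = 137°·18.75/19 = 135.1974° = 2.359639 rad
cos θ = -0.709538, sin θ = 0.704667 (intermediates below are computed at full precision and shown rounded to 5 d.p.)
v1: (-5,1.5) → rotate → (2.49069,-4.58764) → ×s → (5.75972,-10.60892) → (5.76,-10.61)
v2: (-3,-1.5) → rotate → (3.18562,-1.04969) → ×s → (7.36674,-2.42741) → (7.37,-2.43)
v3: (0.5,-4.5) → rotate → (2.81623,3.54526) → ×s → (6.51254,8.19840) → (6.51,8.20)
v4: (2,-4.5) → rotate → (1.75192,4.60226) → ×s → (4.05132,10.64272) → (4.05,10.64)
v5: (4.5,-2) → rotate → (-1.78359,4.59008) → ×s → (-4.12455,10.61455) → (-4.12,10.61)
v6: (4.5,2.5) → rotate → (-4.95459,1.39715) → ×s → (-11.45749,3.23092) → (-11.46,3.23)
v7: (-1.5,3) → rotate → (-1.04969,-3.18562) → ×s → (-2.42741,-7.36674) → (-2.43,-7.37)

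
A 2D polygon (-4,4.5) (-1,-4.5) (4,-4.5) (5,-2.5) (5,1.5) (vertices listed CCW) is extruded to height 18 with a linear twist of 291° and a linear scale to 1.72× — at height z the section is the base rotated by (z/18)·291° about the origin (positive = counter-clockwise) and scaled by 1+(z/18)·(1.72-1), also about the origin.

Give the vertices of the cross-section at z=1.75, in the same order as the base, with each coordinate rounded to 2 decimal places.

t = z/height = 1.75/18 = 0.0972222
s = 1 + (scale-1)·z/height = 1 + (1.72-1)·1.75/18 = 1.070000
θ = twist·z/height = 291°·1.75/18 = 28.2917° = 0.493783 rad
cos θ = 0.880546, sin θ = 0.473960 (intermediates below are computed at full precision and shown rounded to 5 d.p.)
v1: (-4,4.5) → rotate → (-5.65501,2.06662) → ×s → (-6.05086,2.21128) → (-6.05,2.21)
v2: (-1,-4.5) → rotate → (1.25227,-4.43642) → ×s → (1.33993,-4.74697) → (1.34,-4.75)
v3: (4,-4.5) → rotate → (5.65501,-2.06662) → ×s → (6.05086,-2.21128) → (6.05,-2.21)
v4: (5,-2.5) → rotate → (5.58763,0.16843) → ×s → (5.97877,0.18023) → (5.98,0.18)
v5: (5,1.5) → rotate → (3.69179,3.69062) → ×s → (3.95022,3.94896) → (3.95,3.95)

Cross-section at z=1.75: (-6.05,2.21) (1.34,-4.75) (6.05,-2.21) (5.98,0.18) (3.95,3.95)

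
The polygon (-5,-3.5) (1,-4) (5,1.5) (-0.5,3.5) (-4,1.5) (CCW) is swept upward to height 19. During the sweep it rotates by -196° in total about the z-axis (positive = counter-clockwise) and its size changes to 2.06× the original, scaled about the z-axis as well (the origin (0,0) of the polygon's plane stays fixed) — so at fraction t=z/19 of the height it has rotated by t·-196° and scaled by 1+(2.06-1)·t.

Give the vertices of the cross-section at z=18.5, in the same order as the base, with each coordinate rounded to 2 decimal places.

Cross-section at z=18.5: (11.32,5.07) (-0.47,8.37) (-10.55,-1.08) (-0.34,-7.18) (7.41,-4.52)

t = z/height = 18.5/19 = 0.973684
s = 1 + (scale-1)·z/height = 1 + (2.06-1)·18.5/19 = 2.032105
θ = twist·z/height = -196°·18.5/19 = -190.8421° = -3.330823 rad
cos θ = -0.982149, sin θ = 0.188103 (intermediates below are computed at full precision and shown rounded to 5 d.p.)
v1: (-5,-3.5) → rotate → (5.56911,2.49701) → ×s → (11.31701,5.07418) → (11.32,5.07)
v2: (1,-4) → rotate → (-0.22974,4.11670) → ×s → (-0.46685,8.36557) → (-0.47,8.37)
v3: (5,1.5) → rotate → (-5.19290,-0.53271) → ×s → (-10.55252,-1.08252) → (-10.55,-1.08)
v4: (-0.5,3.5) → rotate → (-0.16729,-3.53157) → ×s → (-0.33994,-7.17653) → (-0.34,-7.18)
v5: (-4,1.5) → rotate → (3.64644,-2.22564) → ×s → (7.40995,-4.52273) → (7.41,-4.52)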